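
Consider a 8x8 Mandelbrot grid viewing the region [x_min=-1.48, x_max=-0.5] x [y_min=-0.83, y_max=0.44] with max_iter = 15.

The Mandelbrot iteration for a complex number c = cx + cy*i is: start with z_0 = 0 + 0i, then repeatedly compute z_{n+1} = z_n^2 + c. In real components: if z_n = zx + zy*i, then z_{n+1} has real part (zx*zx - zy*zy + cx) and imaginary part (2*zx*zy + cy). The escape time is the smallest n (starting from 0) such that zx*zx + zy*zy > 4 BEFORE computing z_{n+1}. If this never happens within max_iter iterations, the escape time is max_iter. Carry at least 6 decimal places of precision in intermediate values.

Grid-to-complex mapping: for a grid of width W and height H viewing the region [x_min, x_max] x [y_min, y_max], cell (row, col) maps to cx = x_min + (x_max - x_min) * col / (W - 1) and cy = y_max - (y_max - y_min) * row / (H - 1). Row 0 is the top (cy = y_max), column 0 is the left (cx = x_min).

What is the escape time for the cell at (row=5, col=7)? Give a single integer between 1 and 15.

Answer: 15

Derivation:
z_0 = 0 + 0i, c = -0.5000 + -0.4671i
Iter 1: z = -0.5000 + -0.4671i, |z|^2 = 0.4682
Iter 2: z = -0.4682 + 0.0000i, |z|^2 = 0.2192
Iter 3: z = -0.2808 + -0.4671i, |z|^2 = 0.2971
Iter 4: z = -0.6394 + -0.2048i, |z|^2 = 0.4508
Iter 5: z = -0.1331 + -0.2052i, |z|^2 = 0.0598
Iter 6: z = -0.5244 + -0.4125i, |z|^2 = 0.4451
Iter 7: z = -0.3952 + -0.0345i, |z|^2 = 0.1574
Iter 8: z = -0.3450 + -0.4399i, |z|^2 = 0.3125
Iter 9: z = -0.5744 + -0.1636i, |z|^2 = 0.3567
Iter 10: z = -0.1968 + -0.2792i, |z|^2 = 0.1167
Iter 11: z = -0.5392 + -0.3573i, |z|^2 = 0.4184
Iter 12: z = -0.3369 + -0.0819i, |z|^2 = 0.1202
Iter 13: z = -0.3932 + -0.4120i, |z|^2 = 0.3243
Iter 14: z = -0.5151 + -0.1432i, |z|^2 = 0.2858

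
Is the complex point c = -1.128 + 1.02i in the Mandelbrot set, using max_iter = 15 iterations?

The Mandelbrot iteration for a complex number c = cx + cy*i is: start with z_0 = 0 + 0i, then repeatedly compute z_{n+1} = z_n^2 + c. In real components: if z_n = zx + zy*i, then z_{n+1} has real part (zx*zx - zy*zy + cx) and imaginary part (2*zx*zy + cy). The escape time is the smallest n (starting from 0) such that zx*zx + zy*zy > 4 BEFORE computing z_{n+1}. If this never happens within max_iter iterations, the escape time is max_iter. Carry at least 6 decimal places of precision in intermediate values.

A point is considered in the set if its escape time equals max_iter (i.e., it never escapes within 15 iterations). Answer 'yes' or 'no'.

Answer: no

Derivation:
z_0 = 0 + 0i, c = -1.1280 + 1.0200i
Iter 1: z = -1.1280 + 1.0200i, |z|^2 = 2.3128
Iter 2: z = -0.8960 + -1.2811i, |z|^2 = 2.4441
Iter 3: z = -1.9664 + 3.3158i, |z|^2 = 14.8614
Escaped at iteration 3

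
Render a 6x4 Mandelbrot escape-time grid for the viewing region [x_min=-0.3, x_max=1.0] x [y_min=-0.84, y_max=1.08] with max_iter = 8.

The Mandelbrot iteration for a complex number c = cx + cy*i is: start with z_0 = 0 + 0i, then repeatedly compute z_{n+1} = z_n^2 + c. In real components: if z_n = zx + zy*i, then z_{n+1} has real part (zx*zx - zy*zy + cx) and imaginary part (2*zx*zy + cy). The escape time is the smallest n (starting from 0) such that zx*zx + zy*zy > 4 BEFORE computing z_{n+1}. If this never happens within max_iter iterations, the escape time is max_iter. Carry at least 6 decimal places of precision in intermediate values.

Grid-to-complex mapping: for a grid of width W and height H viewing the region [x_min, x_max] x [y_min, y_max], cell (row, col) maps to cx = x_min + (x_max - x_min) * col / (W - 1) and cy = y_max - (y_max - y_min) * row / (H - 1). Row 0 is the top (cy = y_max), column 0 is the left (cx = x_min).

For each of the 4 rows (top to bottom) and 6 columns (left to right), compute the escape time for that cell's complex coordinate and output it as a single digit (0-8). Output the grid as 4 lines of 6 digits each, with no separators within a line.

(row=0, col=0): c = -0.3000 + 1.0800i → escape time 5
(row=0, col=1): c = -0.0400 + 1.0800i → escape time 5
(row=0, col=2): c = 0.2200 + 1.0800i → escape time 3
(row=0, col=3): c = 0.4800 + 1.0800i → escape time 2
(row=0, col=4): c = 0.7400 + 1.0800i → escape time 2
(row=0, col=5): c = 1.0000 + 1.0800i → escape time 2
(row=1, col=0): c = -0.3000 + 0.4400i → escape time 8
(row=1, col=1): c = -0.0400 + 0.4400i → escape time 8
(row=1, col=2): c = 0.2200 + 0.4400i → escape time 8
(row=1, col=3): c = 0.4800 + 0.4400i → escape time 5
(row=1, col=4): c = 0.7400 + 0.4400i → escape time 3
(row=1, col=5): c = 1.0000 + 0.4400i → escape time 2
(row=2, col=0): c = -0.3000 + -0.2000i → escape time 8
(row=2, col=1): c = -0.0400 + -0.2000i → escape time 8
(row=2, col=2): c = 0.2200 + -0.2000i → escape time 8
(row=2, col=3): c = 0.4800 + -0.2000i → escape time 6
(row=2, col=4): c = 0.7400 + -0.2000i → escape time 3
(row=2, col=5): c = 1.0000 + -0.2000i → escape time 2
(row=3, col=0): c = -0.3000 + -0.8400i → escape time 8
(row=3, col=1): c = -0.0400 + -0.8400i → escape time 8
(row=3, col=2): c = 0.2200 + -0.8400i → escape time 5
(row=3, col=3): c = 0.4800 + -0.8400i → escape time 3
(row=3, col=4): c = 0.7400 + -0.8400i → escape time 2
(row=3, col=5): c = 1.0000 + -0.8400i → escape time 2

Answer: 553222
888532
888632
885322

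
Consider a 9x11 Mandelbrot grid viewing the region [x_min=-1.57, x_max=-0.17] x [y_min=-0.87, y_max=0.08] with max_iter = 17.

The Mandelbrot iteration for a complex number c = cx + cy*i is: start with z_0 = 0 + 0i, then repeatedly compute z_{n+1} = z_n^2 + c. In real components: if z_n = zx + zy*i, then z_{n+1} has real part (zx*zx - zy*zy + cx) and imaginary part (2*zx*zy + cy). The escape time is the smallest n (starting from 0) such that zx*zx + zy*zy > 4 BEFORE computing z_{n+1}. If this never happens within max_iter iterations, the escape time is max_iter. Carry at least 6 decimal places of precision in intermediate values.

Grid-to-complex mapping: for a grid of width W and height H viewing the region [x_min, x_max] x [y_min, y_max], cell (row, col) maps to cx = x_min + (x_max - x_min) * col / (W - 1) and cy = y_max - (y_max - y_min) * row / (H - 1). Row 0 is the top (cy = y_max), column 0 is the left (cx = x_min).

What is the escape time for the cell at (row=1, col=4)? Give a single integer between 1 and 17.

z_0 = 0 + 0i, c = -0.8700 + -0.0150i
Iter 1: z = -0.8700 + -0.0150i, |z|^2 = 0.7571
Iter 2: z = -0.1133 + 0.0111i, |z|^2 = 0.0130
Iter 3: z = -0.8573 + -0.0175i, |z|^2 = 0.7352
Iter 4: z = -0.1354 + 0.0150i, |z|^2 = 0.0186
Iter 5: z = -0.8519 + -0.0191i, |z|^2 = 0.7261
Iter 6: z = -0.1446 + 0.0175i, |z|^2 = 0.0212
Iter 7: z = -0.8494 + -0.0201i, |z|^2 = 0.7219
Iter 8: z = -0.1489 + 0.0191i, |z|^2 = 0.0225
Iter 9: z = -0.8482 + -0.0207i, |z|^2 = 0.7198
Iter 10: z = -0.1510 + 0.0201i, |z|^2 = 0.0232
Iter 11: z = -0.8476 + -0.0211i, |z|^2 = 0.7189
Iter 12: z = -0.1520 + 0.0207i, |z|^2 = 0.0235
Iter 13: z = -0.8473 + -0.0213i, |z|^2 = 0.7184
Iter 14: z = -0.1525 + 0.0211i, |z|^2 = 0.0237
Iter 15: z = -0.8472 + -0.0214i, |z|^2 = 0.7182
Iter 16: z = -0.1527 + 0.0213i, |z|^2 = 0.0238

Answer: 17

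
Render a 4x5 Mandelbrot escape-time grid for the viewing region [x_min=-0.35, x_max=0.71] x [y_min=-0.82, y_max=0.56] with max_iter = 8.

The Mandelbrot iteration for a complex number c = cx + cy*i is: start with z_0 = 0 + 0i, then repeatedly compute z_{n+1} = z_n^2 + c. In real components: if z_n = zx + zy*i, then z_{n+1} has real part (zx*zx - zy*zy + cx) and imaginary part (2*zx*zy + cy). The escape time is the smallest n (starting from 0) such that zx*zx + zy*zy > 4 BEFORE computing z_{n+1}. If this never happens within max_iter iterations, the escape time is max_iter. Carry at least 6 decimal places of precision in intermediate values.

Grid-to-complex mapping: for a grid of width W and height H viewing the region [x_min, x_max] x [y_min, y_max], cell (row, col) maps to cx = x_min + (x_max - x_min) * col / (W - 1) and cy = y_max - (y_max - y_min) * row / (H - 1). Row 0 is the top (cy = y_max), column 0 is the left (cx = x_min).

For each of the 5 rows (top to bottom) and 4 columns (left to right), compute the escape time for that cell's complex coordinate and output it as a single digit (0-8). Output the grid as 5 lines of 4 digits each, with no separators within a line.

(row=0, col=0): c = -0.3500 + 0.5600i → escape time 8
(row=0, col=1): c = 0.0033 + 0.5600i → escape time 8
(row=0, col=2): c = 0.3567 + 0.5600i → escape time 8
(row=0, col=3): c = 0.7100 + 0.5600i → escape time 3
(row=1, col=0): c = -0.3500 + 0.2150i → escape time 8
(row=1, col=1): c = 0.0033 + 0.2150i → escape time 8
(row=1, col=2): c = 0.3567 + 0.2150i → escape time 8
(row=1, col=3): c = 0.7100 + 0.2150i → escape time 3
(row=2, col=0): c = -0.3500 + -0.1300i → escape time 8
(row=2, col=1): c = 0.0033 + -0.1300i → escape time 8
(row=2, col=2): c = 0.3567 + -0.1300i → escape time 8
(row=2, col=3): c = 0.7100 + -0.1300i → escape time 3
(row=3, col=0): c = -0.3500 + -0.4750i → escape time 8
(row=3, col=1): c = 0.0033 + -0.4750i → escape time 8
(row=3, col=2): c = 0.3567 + -0.4750i → escape time 8
(row=3, col=3): c = 0.7100 + -0.4750i → escape time 3
(row=4, col=0): c = -0.3500 + -0.8200i → escape time 7
(row=4, col=1): c = 0.0033 + -0.8200i → escape time 8
(row=4, col=2): c = 0.3567 + -0.8200i → escape time 4
(row=4, col=3): c = 0.7100 + -0.8200i → escape time 2

Answer: 8883
8883
8883
8883
7842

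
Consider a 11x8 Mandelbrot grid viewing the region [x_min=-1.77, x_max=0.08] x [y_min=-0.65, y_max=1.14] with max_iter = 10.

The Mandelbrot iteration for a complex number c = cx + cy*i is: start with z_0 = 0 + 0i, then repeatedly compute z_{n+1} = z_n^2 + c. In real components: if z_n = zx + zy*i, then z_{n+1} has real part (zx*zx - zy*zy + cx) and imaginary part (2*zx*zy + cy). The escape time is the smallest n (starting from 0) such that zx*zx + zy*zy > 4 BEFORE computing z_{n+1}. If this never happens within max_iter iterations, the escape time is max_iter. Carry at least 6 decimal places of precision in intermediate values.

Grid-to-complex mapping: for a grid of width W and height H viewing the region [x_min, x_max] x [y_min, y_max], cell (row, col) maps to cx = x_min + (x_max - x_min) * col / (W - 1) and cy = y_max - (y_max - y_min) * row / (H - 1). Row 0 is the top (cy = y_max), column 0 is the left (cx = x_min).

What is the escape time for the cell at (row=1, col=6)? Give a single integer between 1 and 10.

Answer: 4

Derivation:
z_0 = 0 + 0i, c = -0.6600 + 0.8843i
Iter 1: z = -0.6600 + 0.8843i, |z|^2 = 1.2176
Iter 2: z = -1.0064 + -0.2830i, |z|^2 = 1.0928
Iter 3: z = 0.2727 + 1.4538i, |z|^2 = 2.1880
Iter 4: z = -2.6993 + 1.6772i, |z|^2 = 10.0989
Escaped at iteration 4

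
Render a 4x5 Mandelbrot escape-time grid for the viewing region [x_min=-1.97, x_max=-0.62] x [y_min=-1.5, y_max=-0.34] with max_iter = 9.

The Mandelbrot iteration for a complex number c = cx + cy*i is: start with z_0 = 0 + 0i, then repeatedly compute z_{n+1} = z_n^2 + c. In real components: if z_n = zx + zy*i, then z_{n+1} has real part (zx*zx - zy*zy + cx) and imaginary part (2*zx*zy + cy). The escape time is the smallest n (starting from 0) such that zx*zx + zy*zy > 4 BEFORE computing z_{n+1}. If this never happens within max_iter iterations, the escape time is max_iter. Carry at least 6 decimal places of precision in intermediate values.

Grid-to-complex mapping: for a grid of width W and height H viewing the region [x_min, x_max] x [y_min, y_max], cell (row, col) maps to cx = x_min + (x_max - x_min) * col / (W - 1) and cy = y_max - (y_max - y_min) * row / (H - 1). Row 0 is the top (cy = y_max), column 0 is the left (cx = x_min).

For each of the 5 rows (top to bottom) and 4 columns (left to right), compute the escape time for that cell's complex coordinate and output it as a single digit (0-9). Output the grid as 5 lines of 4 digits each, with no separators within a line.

Answer: 2499
1349
1334
1233
1122

Derivation:
(row=0, col=0): c = -1.9700 + -0.3400i → escape time 2
(row=0, col=1): c = -1.5200 + -0.3400i → escape time 4
(row=0, col=2): c = -1.0700 + -0.3400i → escape time 9
(row=0, col=3): c = -0.6200 + -0.3400i → escape time 9
(row=1, col=0): c = -1.9700 + -0.6300i → escape time 1
(row=1, col=1): c = -1.5200 + -0.6300i → escape time 3
(row=1, col=2): c = -1.0700 + -0.6300i → escape time 4
(row=1, col=3): c = -0.6200 + -0.6300i → escape time 9
(row=2, col=0): c = -1.9700 + -0.9200i → escape time 1
(row=2, col=1): c = -1.5200 + -0.9200i → escape time 3
(row=2, col=2): c = -1.0700 + -0.9200i → escape time 3
(row=2, col=3): c = -0.6200 + -0.9200i → escape time 4
(row=3, col=0): c = -1.9700 + -1.2100i → escape time 1
(row=3, col=1): c = -1.5200 + -1.2100i → escape time 2
(row=3, col=2): c = -1.0700 + -1.2100i → escape time 3
(row=3, col=3): c = -0.6200 + -1.2100i → escape time 3
(row=4, col=0): c = -1.9700 + -1.5000i → escape time 1
(row=4, col=1): c = -1.5200 + -1.5000i → escape time 1
(row=4, col=2): c = -1.0700 + -1.5000i → escape time 2
(row=4, col=3): c = -0.6200 + -1.5000i → escape time 2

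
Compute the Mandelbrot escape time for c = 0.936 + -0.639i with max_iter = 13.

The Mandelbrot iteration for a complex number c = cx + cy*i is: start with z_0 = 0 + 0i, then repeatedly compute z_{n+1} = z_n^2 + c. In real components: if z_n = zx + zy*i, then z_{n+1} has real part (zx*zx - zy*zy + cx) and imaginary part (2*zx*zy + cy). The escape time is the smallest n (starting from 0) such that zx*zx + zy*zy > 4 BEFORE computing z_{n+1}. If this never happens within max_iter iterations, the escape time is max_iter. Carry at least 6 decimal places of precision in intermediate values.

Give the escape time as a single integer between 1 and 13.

z_0 = 0 + 0i, c = 0.9360 + -0.6390i
Iter 1: z = 0.9360 + -0.6390i, |z|^2 = 1.2844
Iter 2: z = 1.4038 + -1.8352i, |z|^2 = 5.3386
Escaped at iteration 2

Answer: 2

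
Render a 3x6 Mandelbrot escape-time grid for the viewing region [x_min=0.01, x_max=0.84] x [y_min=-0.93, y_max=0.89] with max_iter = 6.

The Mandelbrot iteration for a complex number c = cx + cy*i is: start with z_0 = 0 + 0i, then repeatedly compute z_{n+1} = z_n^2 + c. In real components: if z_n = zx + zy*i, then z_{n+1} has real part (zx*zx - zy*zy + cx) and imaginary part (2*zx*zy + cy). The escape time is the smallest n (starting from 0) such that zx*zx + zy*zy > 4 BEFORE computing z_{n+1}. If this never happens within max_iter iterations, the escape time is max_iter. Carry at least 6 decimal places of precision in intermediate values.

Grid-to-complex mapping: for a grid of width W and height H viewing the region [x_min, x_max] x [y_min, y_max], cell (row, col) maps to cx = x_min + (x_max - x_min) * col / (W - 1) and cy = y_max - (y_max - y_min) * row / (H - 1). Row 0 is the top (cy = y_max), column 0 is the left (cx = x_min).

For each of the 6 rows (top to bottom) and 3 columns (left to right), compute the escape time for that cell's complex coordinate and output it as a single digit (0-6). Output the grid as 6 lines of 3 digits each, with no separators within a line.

Answer: 632
663
663
663
663
632

Derivation:
(row=0, col=0): c = 0.0100 + 0.8900i → escape time 6
(row=0, col=1): c = 0.4250 + 0.8900i → escape time 3
(row=0, col=2): c = 0.8400 + 0.8900i → escape time 2
(row=1, col=0): c = 0.0100 + 0.5260i → escape time 6
(row=1, col=1): c = 0.4250 + 0.5260i → escape time 6
(row=1, col=2): c = 0.8400 + 0.5260i → escape time 3
(row=2, col=0): c = 0.0100 + 0.1620i → escape time 6
(row=2, col=1): c = 0.4250 + 0.1620i → escape time 6
(row=2, col=2): c = 0.8400 + 0.1620i → escape time 3
(row=3, col=0): c = 0.0100 + -0.2020i → escape time 6
(row=3, col=1): c = 0.4250 + -0.2020i → escape time 6
(row=3, col=2): c = 0.8400 + -0.2020i → escape time 3
(row=4, col=0): c = 0.0100 + -0.5660i → escape time 6
(row=4, col=1): c = 0.4250 + -0.5660i → escape time 6
(row=4, col=2): c = 0.8400 + -0.5660i → escape time 3
(row=5, col=0): c = 0.0100 + -0.9300i → escape time 6
(row=5, col=1): c = 0.4250 + -0.9300i → escape time 3
(row=5, col=2): c = 0.8400 + -0.9300i → escape time 2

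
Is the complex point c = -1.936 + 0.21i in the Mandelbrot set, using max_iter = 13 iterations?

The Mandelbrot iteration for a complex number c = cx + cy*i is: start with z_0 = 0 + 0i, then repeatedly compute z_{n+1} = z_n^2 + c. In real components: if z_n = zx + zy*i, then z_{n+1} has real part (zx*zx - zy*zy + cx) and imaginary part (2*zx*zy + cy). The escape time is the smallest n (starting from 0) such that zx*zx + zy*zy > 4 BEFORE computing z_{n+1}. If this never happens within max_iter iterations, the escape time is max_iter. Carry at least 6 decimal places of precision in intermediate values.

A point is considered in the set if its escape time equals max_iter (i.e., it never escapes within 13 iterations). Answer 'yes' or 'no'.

z_0 = 0 + 0i, c = -1.9360 + 0.2100i
Iter 1: z = -1.9360 + 0.2100i, |z|^2 = 3.7922
Iter 2: z = 1.7680 + -0.6031i, |z|^2 = 3.4896
Iter 3: z = 0.8261 + -1.9226i, |z|^2 = 4.3789
Escaped at iteration 3

Answer: no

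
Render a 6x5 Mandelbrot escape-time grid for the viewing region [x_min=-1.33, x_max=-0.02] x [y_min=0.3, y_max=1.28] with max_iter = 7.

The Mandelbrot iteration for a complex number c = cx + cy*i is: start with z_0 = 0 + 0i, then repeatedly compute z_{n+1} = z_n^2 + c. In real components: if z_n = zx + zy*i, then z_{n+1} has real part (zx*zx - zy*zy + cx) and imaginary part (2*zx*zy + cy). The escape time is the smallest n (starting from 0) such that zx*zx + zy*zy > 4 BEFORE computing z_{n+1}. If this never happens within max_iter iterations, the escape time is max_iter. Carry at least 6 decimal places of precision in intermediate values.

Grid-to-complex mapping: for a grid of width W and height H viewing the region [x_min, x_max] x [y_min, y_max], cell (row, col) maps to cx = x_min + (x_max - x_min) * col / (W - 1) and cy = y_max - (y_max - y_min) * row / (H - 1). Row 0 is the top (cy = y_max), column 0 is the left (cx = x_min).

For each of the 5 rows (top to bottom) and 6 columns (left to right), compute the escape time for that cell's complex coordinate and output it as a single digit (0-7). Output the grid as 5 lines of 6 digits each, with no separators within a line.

(row=0, col=0): c = -1.3300 + 1.2800i → escape time 2
(row=0, col=1): c = -1.0680 + 1.2800i → escape time 2
(row=0, col=2): c = -0.8060 + 1.2800i → escape time 3
(row=0, col=3): c = -0.5440 + 1.2800i → escape time 3
(row=0, col=4): c = -0.2820 + 1.2800i → escape time 3
(row=0, col=5): c = -0.0200 + 1.2800i → escape time 2
(row=1, col=0): c = -1.3300 + 1.0350i → escape time 3
(row=1, col=1): c = -1.0680 + 1.0350i → escape time 3
(row=1, col=2): c = -0.8060 + 1.0350i → escape time 3
(row=1, col=3): c = -0.5440 + 1.0350i → escape time 4
(row=1, col=4): c = -0.2820 + 1.0350i → escape time 5
(row=1, col=5): c = -0.0200 + 1.0350i → escape time 7
(row=2, col=0): c = -1.3300 + 0.7900i → escape time 3
(row=2, col=1): c = -1.0680 + 0.7900i → escape time 3
(row=2, col=2): c = -0.8060 + 0.7900i → escape time 4
(row=2, col=3): c = -0.5440 + 0.7900i → escape time 5
(row=2, col=4): c = -0.2820 + 0.7900i → escape time 7
(row=2, col=5): c = -0.0200 + 0.7900i → escape time 7
(row=3, col=0): c = -1.3300 + 0.5450i → escape time 3
(row=3, col=1): c = -1.0680 + 0.5450i → escape time 5
(row=3, col=2): c = -0.8060 + 0.5450i → escape time 6
(row=3, col=3): c = -0.5440 + 0.5450i → escape time 7
(row=3, col=4): c = -0.2820 + 0.5450i → escape time 7
(row=3, col=5): c = -0.0200 + 0.5450i → escape time 7
(row=4, col=0): c = -1.3300 + 0.3000i → escape time 6
(row=4, col=1): c = -1.0680 + 0.3000i → escape time 7
(row=4, col=2): c = -0.8060 + 0.3000i → escape time 7
(row=4, col=3): c = -0.5440 + 0.3000i → escape time 7
(row=4, col=4): c = -0.2820 + 0.3000i → escape time 7
(row=4, col=5): c = -0.0200 + 0.3000i → escape time 7

Answer: 223332
333457
334577
356777
677777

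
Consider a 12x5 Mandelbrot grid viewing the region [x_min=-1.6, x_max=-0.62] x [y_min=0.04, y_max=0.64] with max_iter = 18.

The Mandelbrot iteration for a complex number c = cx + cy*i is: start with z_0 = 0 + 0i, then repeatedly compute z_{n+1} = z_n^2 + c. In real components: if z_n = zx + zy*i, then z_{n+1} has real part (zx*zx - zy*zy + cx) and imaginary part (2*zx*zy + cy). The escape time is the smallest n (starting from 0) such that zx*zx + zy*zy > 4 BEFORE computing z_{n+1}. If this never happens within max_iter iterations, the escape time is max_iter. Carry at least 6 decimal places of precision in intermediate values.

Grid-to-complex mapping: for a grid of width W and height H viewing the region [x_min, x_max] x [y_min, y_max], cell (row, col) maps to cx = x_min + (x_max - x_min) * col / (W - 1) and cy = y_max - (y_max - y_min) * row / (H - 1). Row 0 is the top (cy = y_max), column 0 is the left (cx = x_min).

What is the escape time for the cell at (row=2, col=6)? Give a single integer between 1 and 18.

Answer: 10

Derivation:
z_0 = 0 + 0i, c = -1.0655 + 0.3400i
Iter 1: z = -1.0655 + 0.3400i, |z|^2 = 1.2508
Iter 2: z = -0.0459 + -0.3845i, |z|^2 = 0.1500
Iter 3: z = -1.2112 + 0.3753i, |z|^2 = 1.6078
Iter 4: z = 0.2607 + -0.5690i, |z|^2 = 0.3918
Iter 5: z = -1.3213 + 0.0433i, |z|^2 = 1.7477
Iter 6: z = 0.6785 + 0.2256i, |z|^2 = 0.5113
Iter 7: z = -0.6560 + 0.6462i, |z|^2 = 0.8479
Iter 8: z = -1.0527 + -0.5078i, |z|^2 = 1.3660
Iter 9: z = -0.2152 + 1.4092i, |z|^2 = 2.0320
Iter 10: z = -3.0048 + -0.2666i, |z|^2 = 9.1002
Escaped at iteration 10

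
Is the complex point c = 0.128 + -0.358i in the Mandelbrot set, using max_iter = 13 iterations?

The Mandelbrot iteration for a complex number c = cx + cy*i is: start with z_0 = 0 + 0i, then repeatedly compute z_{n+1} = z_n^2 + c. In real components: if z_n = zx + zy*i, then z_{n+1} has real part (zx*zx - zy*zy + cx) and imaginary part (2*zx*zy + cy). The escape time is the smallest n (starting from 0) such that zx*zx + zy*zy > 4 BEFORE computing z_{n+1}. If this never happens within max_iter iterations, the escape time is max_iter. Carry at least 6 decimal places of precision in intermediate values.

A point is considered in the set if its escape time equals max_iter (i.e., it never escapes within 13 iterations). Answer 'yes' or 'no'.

z_0 = 0 + 0i, c = 0.1280 + -0.3580i
Iter 1: z = 0.1280 + -0.3580i, |z|^2 = 0.1445
Iter 2: z = 0.0162 + -0.4496i, |z|^2 = 0.2024
Iter 3: z = -0.0739 + -0.3726i, |z|^2 = 0.1443
Iter 4: z = -0.0054 + -0.3029i, |z|^2 = 0.0918
Iter 5: z = 0.0363 + -0.3548i, |z|^2 = 0.1272
Iter 6: z = 0.0035 + -0.3837i, |z|^2 = 0.1473
Iter 7: z = -0.0192 + -0.3607i, |z|^2 = 0.1304
Iter 8: z = -0.0017 + -0.3441i, |z|^2 = 0.1184
Iter 9: z = 0.0096 + -0.3568i, |z|^2 = 0.1274
Iter 10: z = 0.0008 + -0.3648i, |z|^2 = 0.1331
Iter 11: z = -0.0051 + -0.3586i, |z|^2 = 0.1286
Iter 12: z = -0.0005 + -0.3543i, |z|^2 = 0.1256
Did not escape in 13 iterations → in set

Answer: yes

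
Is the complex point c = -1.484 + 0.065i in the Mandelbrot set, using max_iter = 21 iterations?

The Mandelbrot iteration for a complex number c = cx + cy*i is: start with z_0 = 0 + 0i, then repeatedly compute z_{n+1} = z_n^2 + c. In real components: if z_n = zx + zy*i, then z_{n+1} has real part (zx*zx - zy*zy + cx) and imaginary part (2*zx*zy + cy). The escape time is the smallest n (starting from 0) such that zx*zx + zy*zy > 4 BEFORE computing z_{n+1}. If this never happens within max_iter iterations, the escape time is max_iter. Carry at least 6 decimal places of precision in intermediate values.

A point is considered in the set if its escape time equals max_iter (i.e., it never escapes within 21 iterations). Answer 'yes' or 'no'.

Answer: no

Derivation:
z_0 = 0 + 0i, c = -1.4840 + 0.0650i
Iter 1: z = -1.4840 + 0.0650i, |z|^2 = 2.2065
Iter 2: z = 0.7140 + -0.1279i, |z|^2 = 0.5262
Iter 3: z = -0.9905 + -0.1177i, |z|^2 = 0.9950
Iter 4: z = -0.5167 + 0.2981i, |z|^2 = 0.3559
Iter 5: z = -1.3059 + -0.2431i, |z|^2 = 1.7644
Iter 6: z = 0.1622 + 0.6999i, |z|^2 = 0.5162
Iter 7: z = -1.9475 + 0.2921i, |z|^2 = 3.8782
Iter 8: z = 2.2235 + -1.0728i, |z|^2 = 6.0950
Escaped at iteration 8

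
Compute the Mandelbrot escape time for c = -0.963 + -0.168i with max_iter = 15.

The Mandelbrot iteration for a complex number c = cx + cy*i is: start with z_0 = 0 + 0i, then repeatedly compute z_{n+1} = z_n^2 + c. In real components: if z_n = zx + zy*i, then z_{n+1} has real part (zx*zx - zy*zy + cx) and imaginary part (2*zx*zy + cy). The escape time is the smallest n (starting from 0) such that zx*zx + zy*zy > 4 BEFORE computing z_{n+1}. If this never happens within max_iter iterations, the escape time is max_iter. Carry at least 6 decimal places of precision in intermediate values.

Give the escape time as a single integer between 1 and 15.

z_0 = 0 + 0i, c = -0.9630 + -0.1680i
Iter 1: z = -0.9630 + -0.1680i, |z|^2 = 0.9556
Iter 2: z = -0.0639 + 0.1556i, |z|^2 = 0.0283
Iter 3: z = -0.9831 + -0.1879i, |z|^2 = 1.0018
Iter 4: z = -0.0318 + 0.2014i, |z|^2 = 0.0416
Iter 5: z = -1.0026 + -0.1808i, |z|^2 = 1.0378
Iter 6: z = 0.0094 + 0.1945i, |z|^2 = 0.0379
Iter 7: z = -1.0007 + -0.1643i, |z|^2 = 1.0285
Iter 8: z = 0.0115 + 0.1609i, |z|^2 = 0.0260
Iter 9: z = -0.9888 + -0.1643i, |z|^2 = 1.0046
Iter 10: z = -0.0123 + 0.1569i, |z|^2 = 0.0248
Iter 11: z = -0.9875 + -0.1719i, |z|^2 = 1.0046
Iter 12: z = -0.0174 + 0.1714i, |z|^2 = 0.0297
Iter 13: z = -0.9921 + -0.1740i, |z|^2 = 1.0145
Iter 14: z = -0.0090 + 0.1772i, |z|^2 = 0.0315

Answer: 15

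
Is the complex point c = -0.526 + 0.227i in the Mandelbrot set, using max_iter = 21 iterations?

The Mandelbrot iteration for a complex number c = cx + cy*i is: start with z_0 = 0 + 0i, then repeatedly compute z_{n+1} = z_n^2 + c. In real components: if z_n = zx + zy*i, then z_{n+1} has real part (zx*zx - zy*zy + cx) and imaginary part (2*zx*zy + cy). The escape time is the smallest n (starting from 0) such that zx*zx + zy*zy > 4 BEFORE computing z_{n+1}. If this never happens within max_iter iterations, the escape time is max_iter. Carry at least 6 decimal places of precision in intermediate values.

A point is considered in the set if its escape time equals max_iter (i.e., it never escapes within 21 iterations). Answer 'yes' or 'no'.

z_0 = 0 + 0i, c = -0.5260 + 0.2270i
Iter 1: z = -0.5260 + 0.2270i, |z|^2 = 0.3282
Iter 2: z = -0.3009 + -0.0118i, |z|^2 = 0.0907
Iter 3: z = -0.4356 + 0.2341i, |z|^2 = 0.2446
Iter 4: z = -0.3910 + 0.0230i, |z|^2 = 0.1534
Iter 5: z = -0.3736 + 0.2090i, |z|^2 = 0.1833
Iter 6: z = -0.4301 + 0.0708i, |z|^2 = 0.1900
Iter 7: z = -0.3460 + 0.1661i, |z|^2 = 0.1473
Iter 8: z = -0.4338 + 0.1121i, |z|^2 = 0.2008
Iter 9: z = -0.3504 + 0.1298i, |z|^2 = 0.1396
Iter 10: z = -0.4201 + 0.1361i, |z|^2 = 0.1950
Iter 11: z = -0.3680 + 0.1127i, |z|^2 = 0.1481
Iter 12: z = -0.4032 + 0.1441i, |z|^2 = 0.1834
Iter 13: z = -0.3841 + 0.1108i, |z|^2 = 0.1598
Iter 14: z = -0.3907 + 0.1419i, |z|^2 = 0.1728
Iter 15: z = -0.3935 + 0.1161i, |z|^2 = 0.1683
Iter 16: z = -0.3847 + 0.1356i, |z|^2 = 0.1664
Iter 17: z = -0.3964 + 0.1227i, |z|^2 = 0.1722
Iter 18: z = -0.3839 + 0.1297i, |z|^2 = 0.1642
Iter 19: z = -0.3954 + 0.1274i, |z|^2 = 0.1726
Iter 20: z = -0.3858 + 0.1263i, |z|^2 = 0.1648
Did not escape in 21 iterations → in set

Answer: yes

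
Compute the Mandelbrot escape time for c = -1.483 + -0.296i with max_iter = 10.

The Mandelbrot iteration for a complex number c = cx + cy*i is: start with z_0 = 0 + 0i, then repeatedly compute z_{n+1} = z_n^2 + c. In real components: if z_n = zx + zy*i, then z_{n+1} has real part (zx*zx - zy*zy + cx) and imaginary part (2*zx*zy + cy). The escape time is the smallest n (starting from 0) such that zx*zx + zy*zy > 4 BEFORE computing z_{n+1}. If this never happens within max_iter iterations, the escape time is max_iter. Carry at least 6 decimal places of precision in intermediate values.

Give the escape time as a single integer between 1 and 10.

z_0 = 0 + 0i, c = -1.4830 + -0.2960i
Iter 1: z = -1.4830 + -0.2960i, |z|^2 = 2.2869
Iter 2: z = 0.6287 + 0.5819i, |z|^2 = 0.7339
Iter 3: z = -1.4264 + 0.4357i, |z|^2 = 2.2245
Iter 4: z = 0.3618 + -1.5390i, |z|^2 = 2.4994
Iter 5: z = -3.7205 + -1.4097i, |z|^2 = 15.8294
Escaped at iteration 5

Answer: 5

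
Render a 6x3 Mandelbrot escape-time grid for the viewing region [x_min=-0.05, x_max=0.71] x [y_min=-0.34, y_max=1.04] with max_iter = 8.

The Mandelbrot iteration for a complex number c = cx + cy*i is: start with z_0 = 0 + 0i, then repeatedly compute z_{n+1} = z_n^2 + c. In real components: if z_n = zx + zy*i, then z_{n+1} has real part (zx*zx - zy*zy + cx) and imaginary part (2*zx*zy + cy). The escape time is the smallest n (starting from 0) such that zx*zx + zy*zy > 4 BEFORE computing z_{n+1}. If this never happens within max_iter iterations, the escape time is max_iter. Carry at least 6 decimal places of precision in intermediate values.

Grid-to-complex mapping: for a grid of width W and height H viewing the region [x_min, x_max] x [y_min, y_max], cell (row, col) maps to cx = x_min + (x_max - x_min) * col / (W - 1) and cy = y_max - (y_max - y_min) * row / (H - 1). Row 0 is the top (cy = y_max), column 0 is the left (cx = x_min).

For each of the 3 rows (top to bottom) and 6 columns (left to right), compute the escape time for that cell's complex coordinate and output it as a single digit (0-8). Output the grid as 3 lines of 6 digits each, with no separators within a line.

(row=0, col=0): c = -0.0500 + 1.0400i → escape time 6
(row=0, col=1): c = 0.1020 + 1.0400i → escape time 4
(row=0, col=2): c = 0.2540 + 1.0400i → escape time 3
(row=0, col=3): c = 0.4060 + 1.0400i → escape time 3
(row=0, col=4): c = 0.5580 + 1.0400i → escape time 2
(row=0, col=5): c = 0.7100 + 1.0400i → escape time 2
(row=1, col=0): c = -0.0500 + 0.3500i → escape time 8
(row=1, col=1): c = 0.1020 + 0.3500i → escape time 8
(row=1, col=2): c = 0.2540 + 0.3500i → escape time 8
(row=1, col=3): c = 0.4060 + 0.3500i → escape time 8
(row=1, col=4): c = 0.5580 + 0.3500i → escape time 4
(row=1, col=5): c = 0.7100 + 0.3500i → escape time 3
(row=2, col=0): c = -0.0500 + -0.3400i → escape time 8
(row=2, col=1): c = 0.1020 + -0.3400i → escape time 8
(row=2, col=2): c = 0.2540 + -0.3400i → escape time 8
(row=2, col=3): c = 0.4060 + -0.3400i → escape time 8
(row=2, col=4): c = 0.5580 + -0.3400i → escape time 4
(row=2, col=5): c = 0.7100 + -0.3400i → escape time 3

Answer: 643322
888843
888843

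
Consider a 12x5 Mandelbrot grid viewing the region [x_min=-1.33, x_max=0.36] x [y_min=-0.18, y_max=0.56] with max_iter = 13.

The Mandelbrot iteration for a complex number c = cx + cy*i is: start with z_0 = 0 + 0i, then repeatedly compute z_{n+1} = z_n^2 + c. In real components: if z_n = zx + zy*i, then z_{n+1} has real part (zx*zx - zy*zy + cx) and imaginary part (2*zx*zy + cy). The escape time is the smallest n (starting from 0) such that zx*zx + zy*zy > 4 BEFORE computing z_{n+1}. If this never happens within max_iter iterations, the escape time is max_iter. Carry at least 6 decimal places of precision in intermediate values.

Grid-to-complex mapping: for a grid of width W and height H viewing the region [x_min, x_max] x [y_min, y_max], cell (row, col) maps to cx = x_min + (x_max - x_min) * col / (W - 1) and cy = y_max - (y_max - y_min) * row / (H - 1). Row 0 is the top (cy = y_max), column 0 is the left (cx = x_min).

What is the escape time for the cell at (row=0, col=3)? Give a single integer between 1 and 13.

z_0 = 0 + 0i, c = -0.8691 + 0.5600i
Iter 1: z = -0.8691 + 0.5600i, |z|^2 = 1.0689
Iter 2: z = -0.4274 + -0.4134i, |z|^2 = 0.3535
Iter 3: z = -0.8573 + 0.9133i, |z|^2 = 1.5692
Iter 4: z = -0.9683 + -1.0061i, |z|^2 = 1.9497
Iter 5: z = -0.9437 + 2.5083i, |z|^2 = 7.1819
Escaped at iteration 5

Answer: 5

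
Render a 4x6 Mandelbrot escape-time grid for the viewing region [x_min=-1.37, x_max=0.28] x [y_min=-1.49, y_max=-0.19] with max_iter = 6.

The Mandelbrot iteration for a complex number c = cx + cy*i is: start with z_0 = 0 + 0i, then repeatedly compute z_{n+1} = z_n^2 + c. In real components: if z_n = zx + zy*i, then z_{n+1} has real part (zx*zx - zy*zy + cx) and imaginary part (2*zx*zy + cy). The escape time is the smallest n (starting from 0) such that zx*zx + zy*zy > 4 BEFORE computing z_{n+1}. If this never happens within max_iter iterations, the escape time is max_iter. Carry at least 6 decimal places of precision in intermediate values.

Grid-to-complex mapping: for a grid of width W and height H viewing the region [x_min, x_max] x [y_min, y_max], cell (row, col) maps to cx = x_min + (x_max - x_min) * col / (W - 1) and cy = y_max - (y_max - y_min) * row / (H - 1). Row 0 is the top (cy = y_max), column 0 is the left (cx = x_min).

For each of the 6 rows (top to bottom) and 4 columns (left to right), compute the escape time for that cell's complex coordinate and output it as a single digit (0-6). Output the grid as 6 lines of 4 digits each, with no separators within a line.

Answer: 6666
4666
3466
3364
2332
1222

Derivation:
(row=0, col=0): c = -1.3700 + -0.1900i → escape time 6
(row=0, col=1): c = -0.8200 + -0.1900i → escape time 6
(row=0, col=2): c = -0.2700 + -0.1900i → escape time 6
(row=0, col=3): c = 0.2800 + -0.1900i → escape time 6
(row=1, col=0): c = -1.3700 + -0.4500i → escape time 4
(row=1, col=1): c = -0.8200 + -0.4500i → escape time 6
(row=1, col=2): c = -0.2700 + -0.4500i → escape time 6
(row=1, col=3): c = 0.2800 + -0.4500i → escape time 6
(row=2, col=0): c = -1.3700 + -0.7100i → escape time 3
(row=2, col=1): c = -0.8200 + -0.7100i → escape time 4
(row=2, col=2): c = -0.2700 + -0.7100i → escape time 6
(row=2, col=3): c = 0.2800 + -0.7100i → escape time 6
(row=3, col=0): c = -1.3700 + -0.9700i → escape time 3
(row=3, col=1): c = -0.8200 + -0.9700i → escape time 3
(row=3, col=2): c = -0.2700 + -0.9700i → escape time 6
(row=3, col=3): c = 0.2800 + -0.9700i → escape time 4
(row=4, col=0): c = -1.3700 + -1.2300i → escape time 2
(row=4, col=1): c = -0.8200 + -1.2300i → escape time 3
(row=4, col=2): c = -0.2700 + -1.2300i → escape time 3
(row=4, col=3): c = 0.2800 + -1.2300i → escape time 2
(row=5, col=0): c = -1.3700 + -1.4900i → escape time 1
(row=5, col=1): c = -0.8200 + -1.4900i → escape time 2
(row=5, col=2): c = -0.2700 + -1.4900i → escape time 2
(row=5, col=3): c = 0.2800 + -1.4900i → escape time 2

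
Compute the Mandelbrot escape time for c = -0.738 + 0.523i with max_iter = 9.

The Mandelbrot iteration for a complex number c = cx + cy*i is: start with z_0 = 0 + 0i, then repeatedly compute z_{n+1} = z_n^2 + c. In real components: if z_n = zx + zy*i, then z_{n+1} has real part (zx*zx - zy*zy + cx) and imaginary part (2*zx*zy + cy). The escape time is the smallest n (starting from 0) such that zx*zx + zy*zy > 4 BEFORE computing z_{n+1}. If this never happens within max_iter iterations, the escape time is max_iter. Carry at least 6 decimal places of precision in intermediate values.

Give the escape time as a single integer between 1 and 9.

z_0 = 0 + 0i, c = -0.7380 + 0.5230i
Iter 1: z = -0.7380 + 0.5230i, |z|^2 = 0.8182
Iter 2: z = -0.4669 + -0.2489i, |z|^2 = 0.2800
Iter 3: z = -0.5820 + 0.7555i, |z|^2 = 0.9094
Iter 4: z = -0.9700 + -0.3563i, |z|^2 = 1.0679
Iter 5: z = 0.0759 + 1.2143i, |z|^2 = 1.4803
Iter 6: z = -2.2068 + 0.7074i, |z|^2 = 5.3703
Escaped at iteration 6

Answer: 6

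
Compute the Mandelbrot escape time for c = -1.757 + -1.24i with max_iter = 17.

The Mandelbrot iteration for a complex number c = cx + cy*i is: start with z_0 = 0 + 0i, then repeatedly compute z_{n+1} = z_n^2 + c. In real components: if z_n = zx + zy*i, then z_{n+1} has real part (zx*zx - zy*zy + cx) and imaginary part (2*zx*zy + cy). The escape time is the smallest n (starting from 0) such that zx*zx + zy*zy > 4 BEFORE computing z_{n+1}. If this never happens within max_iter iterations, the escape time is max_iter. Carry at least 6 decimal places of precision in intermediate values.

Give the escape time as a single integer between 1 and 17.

z_0 = 0 + 0i, c = -1.7570 + -1.2400i
Iter 1: z = -1.7570 + -1.2400i, |z|^2 = 4.6246
Escaped at iteration 1

Answer: 1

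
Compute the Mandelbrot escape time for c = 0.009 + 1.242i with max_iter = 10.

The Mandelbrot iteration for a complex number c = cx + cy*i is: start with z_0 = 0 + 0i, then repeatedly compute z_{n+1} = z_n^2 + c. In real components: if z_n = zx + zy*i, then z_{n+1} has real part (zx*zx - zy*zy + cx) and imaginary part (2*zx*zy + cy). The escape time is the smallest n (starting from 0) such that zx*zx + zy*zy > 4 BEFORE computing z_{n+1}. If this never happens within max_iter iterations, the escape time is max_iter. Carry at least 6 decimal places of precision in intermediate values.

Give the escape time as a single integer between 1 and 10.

z_0 = 0 + 0i, c = 0.0090 + 1.2420i
Iter 1: z = 0.0090 + 1.2420i, |z|^2 = 1.5426
Iter 2: z = -1.5335 + 1.2644i, |z|^2 = 3.9502
Iter 3: z = 0.7620 + -2.6357i, |z|^2 = 7.5277
Escaped at iteration 3

Answer: 3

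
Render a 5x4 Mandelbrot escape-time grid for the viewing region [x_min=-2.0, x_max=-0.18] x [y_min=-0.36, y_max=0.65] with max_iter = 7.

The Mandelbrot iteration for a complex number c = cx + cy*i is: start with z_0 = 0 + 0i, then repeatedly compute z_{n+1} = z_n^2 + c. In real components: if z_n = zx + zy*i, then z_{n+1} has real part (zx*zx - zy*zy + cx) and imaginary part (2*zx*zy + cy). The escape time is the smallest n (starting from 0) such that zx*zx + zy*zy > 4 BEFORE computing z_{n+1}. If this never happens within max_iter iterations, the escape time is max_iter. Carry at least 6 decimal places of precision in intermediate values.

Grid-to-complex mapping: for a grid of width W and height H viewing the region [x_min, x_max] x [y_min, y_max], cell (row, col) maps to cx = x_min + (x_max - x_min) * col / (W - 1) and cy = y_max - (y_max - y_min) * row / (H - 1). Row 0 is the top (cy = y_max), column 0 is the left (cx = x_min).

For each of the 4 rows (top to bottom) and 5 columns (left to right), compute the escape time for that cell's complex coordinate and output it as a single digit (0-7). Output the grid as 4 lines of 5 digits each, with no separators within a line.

(row=0, col=0): c = -2.0000 + 0.6500i → escape time 1
(row=0, col=1): c = -1.5450 + 0.6500i → escape time 3
(row=0, col=2): c = -1.0900 + 0.6500i → escape time 4
(row=0, col=3): c = -0.6350 + 0.6500i → escape time 7
(row=0, col=4): c = -0.1800 + 0.6500i → escape time 7
(row=1, col=0): c = -2.0000 + 0.3133i → escape time 1
(row=1, col=1): c = -1.5450 + 0.3133i → escape time 4
(row=1, col=2): c = -1.0900 + 0.3133i → escape time 7
(row=1, col=3): c = -0.6350 + 0.3133i → escape time 7
(row=1, col=4): c = -0.1800 + 0.3133i → escape time 7
(row=2, col=0): c = -2.0000 + -0.0233i → escape time 1
(row=2, col=1): c = -1.5450 + -0.0233i → escape time 7
(row=2, col=2): c = -1.0900 + -0.0233i → escape time 7
(row=2, col=3): c = -0.6350 + -0.0233i → escape time 7
(row=2, col=4): c = -0.1800 + -0.0233i → escape time 7
(row=3, col=0): c = -2.0000 + -0.3600i → escape time 1
(row=3, col=1): c = -1.5450 + -0.3600i → escape time 4
(row=3, col=2): c = -1.0900 + -0.3600i → escape time 7
(row=3, col=3): c = -0.6350 + -0.3600i → escape time 7
(row=3, col=4): c = -0.1800 + -0.3600i → escape time 7

Answer: 13477
14777
17777
14777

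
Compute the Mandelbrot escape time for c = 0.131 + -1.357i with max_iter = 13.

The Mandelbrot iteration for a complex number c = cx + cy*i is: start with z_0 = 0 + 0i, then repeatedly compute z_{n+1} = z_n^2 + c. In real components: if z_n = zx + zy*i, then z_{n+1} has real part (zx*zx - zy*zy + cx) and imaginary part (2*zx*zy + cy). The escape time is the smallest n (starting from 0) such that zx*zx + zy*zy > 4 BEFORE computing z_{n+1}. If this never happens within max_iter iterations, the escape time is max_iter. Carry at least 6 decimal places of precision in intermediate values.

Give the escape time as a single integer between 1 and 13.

Answer: 2

Derivation:
z_0 = 0 + 0i, c = 0.1310 + -1.3570i
Iter 1: z = 0.1310 + -1.3570i, |z|^2 = 1.8586
Iter 2: z = -1.6933 + -1.7125i, |z|^2 = 5.8000
Escaped at iteration 2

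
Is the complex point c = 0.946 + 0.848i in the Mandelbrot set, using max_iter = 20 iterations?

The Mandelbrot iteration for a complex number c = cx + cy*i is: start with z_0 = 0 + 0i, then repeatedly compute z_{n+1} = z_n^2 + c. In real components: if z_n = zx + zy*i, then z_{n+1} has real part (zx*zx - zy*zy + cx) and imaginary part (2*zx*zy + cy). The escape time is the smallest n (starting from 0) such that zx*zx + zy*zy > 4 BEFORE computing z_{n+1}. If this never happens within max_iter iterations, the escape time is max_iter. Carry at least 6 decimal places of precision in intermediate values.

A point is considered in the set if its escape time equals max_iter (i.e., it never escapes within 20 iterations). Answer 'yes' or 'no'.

Answer: no

Derivation:
z_0 = 0 + 0i, c = 0.9460 + 0.8480i
Iter 1: z = 0.9460 + 0.8480i, |z|^2 = 1.6140
Iter 2: z = 1.1218 + 2.4524i, |z|^2 = 7.2728
Escaped at iteration 2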